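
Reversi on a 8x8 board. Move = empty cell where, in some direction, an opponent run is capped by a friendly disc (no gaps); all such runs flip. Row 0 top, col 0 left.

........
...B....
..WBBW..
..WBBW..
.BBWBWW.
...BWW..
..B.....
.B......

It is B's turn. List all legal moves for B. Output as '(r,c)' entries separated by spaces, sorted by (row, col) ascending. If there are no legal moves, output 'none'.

(1,1): flips 1 -> legal
(1,2): flips 2 -> legal
(1,4): no bracket -> illegal
(1,5): no bracket -> illegal
(1,6): flips 1 -> legal
(2,1): flips 1 -> legal
(2,6): flips 2 -> legal
(3,1): flips 2 -> legal
(3,6): flips 1 -> legal
(3,7): no bracket -> illegal
(4,7): flips 2 -> legal
(5,2): flips 1 -> legal
(5,6): flips 3 -> legal
(5,7): flips 2 -> legal
(6,3): no bracket -> illegal
(6,4): flips 1 -> legal
(6,5): no bracket -> illegal
(6,6): flips 1 -> legal

Answer: (1,1) (1,2) (1,6) (2,1) (2,6) (3,1) (3,6) (4,7) (5,2) (5,6) (5,7) (6,4) (6,6)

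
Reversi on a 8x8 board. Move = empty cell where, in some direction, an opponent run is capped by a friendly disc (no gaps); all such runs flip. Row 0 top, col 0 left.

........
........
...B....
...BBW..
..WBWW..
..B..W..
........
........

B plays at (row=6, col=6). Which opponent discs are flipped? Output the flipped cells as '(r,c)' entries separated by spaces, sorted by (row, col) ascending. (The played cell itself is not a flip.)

Answer: (4,4) (5,5)

Derivation:
Dir NW: opp run (5,5) (4,4) capped by B -> flip
Dir N: first cell '.' (not opp) -> no flip
Dir NE: first cell '.' (not opp) -> no flip
Dir W: first cell '.' (not opp) -> no flip
Dir E: first cell '.' (not opp) -> no flip
Dir SW: first cell '.' (not opp) -> no flip
Dir S: first cell '.' (not opp) -> no flip
Dir SE: first cell '.' (not opp) -> no flip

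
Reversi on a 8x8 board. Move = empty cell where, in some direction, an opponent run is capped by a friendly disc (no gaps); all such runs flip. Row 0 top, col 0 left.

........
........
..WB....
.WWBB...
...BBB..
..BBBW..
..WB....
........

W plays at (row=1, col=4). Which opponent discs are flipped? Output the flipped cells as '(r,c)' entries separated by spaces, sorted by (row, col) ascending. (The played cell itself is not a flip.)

Dir NW: first cell '.' (not opp) -> no flip
Dir N: first cell '.' (not opp) -> no flip
Dir NE: first cell '.' (not opp) -> no flip
Dir W: first cell '.' (not opp) -> no flip
Dir E: first cell '.' (not opp) -> no flip
Dir SW: opp run (2,3) capped by W -> flip
Dir S: first cell '.' (not opp) -> no flip
Dir SE: first cell '.' (not opp) -> no flip

Answer: (2,3)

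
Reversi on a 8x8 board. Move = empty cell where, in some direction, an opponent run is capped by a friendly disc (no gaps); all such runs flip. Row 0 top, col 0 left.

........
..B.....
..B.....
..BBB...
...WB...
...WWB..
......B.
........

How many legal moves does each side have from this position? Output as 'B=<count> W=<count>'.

-- B to move --
(4,2): flips 1 -> legal
(4,5): no bracket -> illegal
(5,2): flips 3 -> legal
(6,2): flips 1 -> legal
(6,3): flips 2 -> legal
(6,4): flips 1 -> legal
(6,5): flips 2 -> legal
B mobility = 6
-- W to move --
(0,1): no bracket -> illegal
(0,2): no bracket -> illegal
(0,3): no bracket -> illegal
(1,1): no bracket -> illegal
(1,3): no bracket -> illegal
(2,1): flips 1 -> legal
(2,3): flips 1 -> legal
(2,4): flips 2 -> legal
(2,5): flips 1 -> legal
(3,1): no bracket -> illegal
(3,5): flips 1 -> legal
(4,1): no bracket -> illegal
(4,2): no bracket -> illegal
(4,5): flips 1 -> legal
(4,6): no bracket -> illegal
(5,6): flips 1 -> legal
(5,7): no bracket -> illegal
(6,4): no bracket -> illegal
(6,5): no bracket -> illegal
(6,7): no bracket -> illegal
(7,5): no bracket -> illegal
(7,6): no bracket -> illegal
(7,7): no bracket -> illegal
W mobility = 7

Answer: B=6 W=7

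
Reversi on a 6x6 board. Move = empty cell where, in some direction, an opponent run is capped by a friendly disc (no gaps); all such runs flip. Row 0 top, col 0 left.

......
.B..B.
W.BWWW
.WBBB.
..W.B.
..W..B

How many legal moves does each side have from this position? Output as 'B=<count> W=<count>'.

Answer: B=6 W=12

Derivation:
-- B to move --
(1,0): no bracket -> illegal
(1,2): flips 1 -> legal
(1,3): flips 1 -> legal
(1,5): flips 1 -> legal
(2,1): no bracket -> illegal
(3,0): flips 1 -> legal
(3,5): no bracket -> illegal
(4,0): flips 1 -> legal
(4,1): no bracket -> illegal
(4,3): no bracket -> illegal
(5,1): flips 1 -> legal
(5,3): no bracket -> illegal
B mobility = 6
-- W to move --
(0,0): no bracket -> illegal
(0,1): no bracket -> illegal
(0,2): flips 1 -> legal
(0,3): flips 1 -> legal
(0,4): flips 1 -> legal
(0,5): flips 1 -> legal
(1,0): no bracket -> illegal
(1,2): flips 2 -> legal
(1,3): flips 1 -> legal
(1,5): no bracket -> illegal
(2,1): flips 1 -> legal
(3,5): flips 3 -> legal
(4,1): flips 1 -> legal
(4,3): flips 2 -> legal
(4,5): flips 1 -> legal
(5,3): no bracket -> illegal
(5,4): flips 2 -> legal
W mobility = 12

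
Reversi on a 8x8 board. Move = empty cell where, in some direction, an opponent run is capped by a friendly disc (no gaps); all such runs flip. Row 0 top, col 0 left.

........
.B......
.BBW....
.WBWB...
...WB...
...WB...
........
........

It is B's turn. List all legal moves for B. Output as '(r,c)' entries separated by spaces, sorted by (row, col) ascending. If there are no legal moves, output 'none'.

(1,2): flips 1 -> legal
(1,3): no bracket -> illegal
(1,4): flips 1 -> legal
(2,0): no bracket -> illegal
(2,4): flips 1 -> legal
(3,0): flips 1 -> legal
(4,0): flips 1 -> legal
(4,1): flips 1 -> legal
(4,2): flips 1 -> legal
(5,2): flips 2 -> legal
(6,2): flips 1 -> legal
(6,3): no bracket -> illegal
(6,4): no bracket -> illegal

Answer: (1,2) (1,4) (2,4) (3,0) (4,0) (4,1) (4,2) (5,2) (6,2)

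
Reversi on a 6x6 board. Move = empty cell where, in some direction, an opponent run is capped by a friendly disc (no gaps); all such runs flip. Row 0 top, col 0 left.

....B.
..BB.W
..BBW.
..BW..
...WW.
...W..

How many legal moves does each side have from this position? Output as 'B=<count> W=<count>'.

Answer: B=5 W=5

Derivation:
-- B to move --
(0,5): no bracket -> illegal
(1,4): no bracket -> illegal
(2,5): flips 1 -> legal
(3,4): flips 1 -> legal
(3,5): flips 1 -> legal
(4,2): no bracket -> illegal
(4,5): no bracket -> illegal
(5,2): no bracket -> illegal
(5,4): flips 1 -> legal
(5,5): flips 2 -> legal
B mobility = 5
-- W to move --
(0,1): no bracket -> illegal
(0,2): flips 1 -> legal
(0,3): flips 2 -> legal
(0,5): no bracket -> illegal
(1,1): flips 1 -> legal
(1,4): no bracket -> illegal
(2,1): flips 3 -> legal
(3,1): flips 1 -> legal
(3,4): no bracket -> illegal
(4,1): no bracket -> illegal
(4,2): no bracket -> illegal
W mobility = 5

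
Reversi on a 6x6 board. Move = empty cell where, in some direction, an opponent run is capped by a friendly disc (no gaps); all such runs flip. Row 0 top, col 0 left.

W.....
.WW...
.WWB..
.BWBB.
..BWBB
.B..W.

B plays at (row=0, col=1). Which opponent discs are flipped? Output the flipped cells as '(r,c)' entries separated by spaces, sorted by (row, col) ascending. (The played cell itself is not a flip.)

Dir NW: edge -> no flip
Dir N: edge -> no flip
Dir NE: edge -> no flip
Dir W: opp run (0,0), next=edge -> no flip
Dir E: first cell '.' (not opp) -> no flip
Dir SW: first cell '.' (not opp) -> no flip
Dir S: opp run (1,1) (2,1) capped by B -> flip
Dir SE: opp run (1,2) capped by B -> flip

Answer: (1,1) (1,2) (2,1)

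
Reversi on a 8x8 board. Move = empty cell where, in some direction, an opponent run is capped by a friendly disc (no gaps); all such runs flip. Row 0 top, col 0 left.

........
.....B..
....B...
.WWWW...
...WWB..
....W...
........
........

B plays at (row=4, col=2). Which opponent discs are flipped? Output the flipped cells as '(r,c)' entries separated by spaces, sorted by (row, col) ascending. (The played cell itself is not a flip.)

Answer: (3,3) (4,3) (4,4)

Derivation:
Dir NW: opp run (3,1), next='.' -> no flip
Dir N: opp run (3,2), next='.' -> no flip
Dir NE: opp run (3,3) capped by B -> flip
Dir W: first cell '.' (not opp) -> no flip
Dir E: opp run (4,3) (4,4) capped by B -> flip
Dir SW: first cell '.' (not opp) -> no flip
Dir S: first cell '.' (not opp) -> no flip
Dir SE: first cell '.' (not opp) -> no flip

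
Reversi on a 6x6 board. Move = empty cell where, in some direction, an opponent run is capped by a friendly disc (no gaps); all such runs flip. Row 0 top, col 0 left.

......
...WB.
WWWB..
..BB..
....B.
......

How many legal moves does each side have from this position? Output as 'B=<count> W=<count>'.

Answer: B=4 W=5

Derivation:
-- B to move --
(0,2): no bracket -> illegal
(0,3): flips 1 -> legal
(0,4): no bracket -> illegal
(1,0): flips 1 -> legal
(1,1): flips 1 -> legal
(1,2): flips 2 -> legal
(2,4): no bracket -> illegal
(3,0): no bracket -> illegal
(3,1): no bracket -> illegal
B mobility = 4
-- W to move --
(0,3): no bracket -> illegal
(0,4): no bracket -> illegal
(0,5): no bracket -> illegal
(1,2): no bracket -> illegal
(1,5): flips 1 -> legal
(2,4): flips 1 -> legal
(2,5): no bracket -> illegal
(3,1): no bracket -> illegal
(3,4): no bracket -> illegal
(3,5): no bracket -> illegal
(4,1): no bracket -> illegal
(4,2): flips 1 -> legal
(4,3): flips 3 -> legal
(4,5): no bracket -> illegal
(5,3): no bracket -> illegal
(5,4): no bracket -> illegal
(5,5): flips 2 -> legal
W mobility = 5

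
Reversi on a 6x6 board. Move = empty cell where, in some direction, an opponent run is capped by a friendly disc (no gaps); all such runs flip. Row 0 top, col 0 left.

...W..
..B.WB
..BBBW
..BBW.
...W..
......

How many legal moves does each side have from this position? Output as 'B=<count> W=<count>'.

-- B to move --
(0,2): no bracket -> illegal
(0,4): flips 1 -> legal
(0,5): flips 1 -> legal
(1,3): flips 1 -> legal
(3,5): flips 2 -> legal
(4,2): no bracket -> illegal
(4,4): flips 1 -> legal
(4,5): flips 1 -> legal
(5,2): no bracket -> illegal
(5,3): flips 1 -> legal
(5,4): flips 1 -> legal
B mobility = 8
-- W to move --
(0,1): flips 2 -> legal
(0,2): no bracket -> illegal
(0,4): no bracket -> illegal
(0,5): flips 1 -> legal
(1,1): no bracket -> illegal
(1,3): flips 2 -> legal
(2,1): flips 5 -> legal
(3,1): flips 2 -> legal
(3,5): no bracket -> illegal
(4,1): flips 2 -> legal
(4,2): no bracket -> illegal
(4,4): no bracket -> illegal
W mobility = 6

Answer: B=8 W=6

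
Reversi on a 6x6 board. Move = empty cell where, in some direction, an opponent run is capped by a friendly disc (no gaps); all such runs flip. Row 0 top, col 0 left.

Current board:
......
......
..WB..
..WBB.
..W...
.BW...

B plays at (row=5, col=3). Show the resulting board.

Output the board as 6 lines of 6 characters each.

Place B at (5,3); scan 8 dirs for brackets.
Dir NW: opp run (4,2), next='.' -> no flip
Dir N: first cell '.' (not opp) -> no flip
Dir NE: first cell '.' (not opp) -> no flip
Dir W: opp run (5,2) capped by B -> flip
Dir E: first cell '.' (not opp) -> no flip
Dir SW: edge -> no flip
Dir S: edge -> no flip
Dir SE: edge -> no flip
All flips: (5,2)

Answer: ......
......
..WB..
..WBB.
..W...
.BBB..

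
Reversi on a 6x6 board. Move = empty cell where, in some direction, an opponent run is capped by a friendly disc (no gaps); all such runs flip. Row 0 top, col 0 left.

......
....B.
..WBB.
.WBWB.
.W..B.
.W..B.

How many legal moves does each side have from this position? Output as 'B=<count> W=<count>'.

Answer: B=7 W=7

Derivation:
-- B to move --
(1,1): flips 2 -> legal
(1,2): flips 1 -> legal
(1,3): no bracket -> illegal
(2,0): no bracket -> illegal
(2,1): flips 1 -> legal
(3,0): flips 1 -> legal
(4,0): no bracket -> illegal
(4,2): flips 1 -> legal
(4,3): flips 1 -> legal
(5,0): flips 1 -> legal
(5,2): no bracket -> illegal
B mobility = 7
-- W to move --
(0,3): no bracket -> illegal
(0,4): no bracket -> illegal
(0,5): flips 3 -> legal
(1,2): no bracket -> illegal
(1,3): flips 1 -> legal
(1,5): flips 1 -> legal
(2,1): no bracket -> illegal
(2,5): flips 2 -> legal
(3,5): flips 1 -> legal
(4,2): flips 1 -> legal
(4,3): no bracket -> illegal
(4,5): no bracket -> illegal
(5,3): no bracket -> illegal
(5,5): flips 1 -> legal
W mobility = 7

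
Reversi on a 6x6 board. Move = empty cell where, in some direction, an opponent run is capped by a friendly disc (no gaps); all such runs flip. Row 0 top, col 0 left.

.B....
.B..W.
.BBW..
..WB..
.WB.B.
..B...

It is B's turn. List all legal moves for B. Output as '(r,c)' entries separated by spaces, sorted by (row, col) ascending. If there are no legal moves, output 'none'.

(0,3): no bracket -> illegal
(0,4): no bracket -> illegal
(0,5): no bracket -> illegal
(1,2): no bracket -> illegal
(1,3): flips 1 -> legal
(1,5): no bracket -> illegal
(2,4): flips 1 -> legal
(2,5): no bracket -> illegal
(3,0): flips 1 -> legal
(3,1): flips 1 -> legal
(3,4): no bracket -> illegal
(4,0): flips 1 -> legal
(4,3): flips 1 -> legal
(5,0): no bracket -> illegal
(5,1): no bracket -> illegal

Answer: (1,3) (2,4) (3,0) (3,1) (4,0) (4,3)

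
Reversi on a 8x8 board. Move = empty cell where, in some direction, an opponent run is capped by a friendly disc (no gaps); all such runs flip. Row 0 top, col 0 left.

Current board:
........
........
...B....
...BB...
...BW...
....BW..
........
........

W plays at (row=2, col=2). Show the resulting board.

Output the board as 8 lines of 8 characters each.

Place W at (2,2); scan 8 dirs for brackets.
Dir NW: first cell '.' (not opp) -> no flip
Dir N: first cell '.' (not opp) -> no flip
Dir NE: first cell '.' (not opp) -> no flip
Dir W: first cell '.' (not opp) -> no flip
Dir E: opp run (2,3), next='.' -> no flip
Dir SW: first cell '.' (not opp) -> no flip
Dir S: first cell '.' (not opp) -> no flip
Dir SE: opp run (3,3) capped by W -> flip
All flips: (3,3)

Answer: ........
........
..WB....
...WB...
...BW...
....BW..
........
........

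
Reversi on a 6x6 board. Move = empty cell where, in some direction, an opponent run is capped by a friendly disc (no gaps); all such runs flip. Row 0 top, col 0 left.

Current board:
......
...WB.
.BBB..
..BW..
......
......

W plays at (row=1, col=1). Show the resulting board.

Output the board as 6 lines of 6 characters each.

Place W at (1,1); scan 8 dirs for brackets.
Dir NW: first cell '.' (not opp) -> no flip
Dir N: first cell '.' (not opp) -> no flip
Dir NE: first cell '.' (not opp) -> no flip
Dir W: first cell '.' (not opp) -> no flip
Dir E: first cell '.' (not opp) -> no flip
Dir SW: first cell '.' (not opp) -> no flip
Dir S: opp run (2,1), next='.' -> no flip
Dir SE: opp run (2,2) capped by W -> flip
All flips: (2,2)

Answer: ......
.W.WB.
.BWB..
..BW..
......
......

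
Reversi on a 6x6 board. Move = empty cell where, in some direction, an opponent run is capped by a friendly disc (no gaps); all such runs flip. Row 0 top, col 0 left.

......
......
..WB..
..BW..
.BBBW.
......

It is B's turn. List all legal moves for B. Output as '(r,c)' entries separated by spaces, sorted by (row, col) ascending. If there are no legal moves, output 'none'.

Answer: (1,2) (2,1) (2,4) (3,4) (4,5)

Derivation:
(1,1): no bracket -> illegal
(1,2): flips 1 -> legal
(1,3): no bracket -> illegal
(2,1): flips 1 -> legal
(2,4): flips 1 -> legal
(3,1): no bracket -> illegal
(3,4): flips 1 -> legal
(3,5): no bracket -> illegal
(4,5): flips 1 -> legal
(5,3): no bracket -> illegal
(5,4): no bracket -> illegal
(5,5): no bracket -> illegal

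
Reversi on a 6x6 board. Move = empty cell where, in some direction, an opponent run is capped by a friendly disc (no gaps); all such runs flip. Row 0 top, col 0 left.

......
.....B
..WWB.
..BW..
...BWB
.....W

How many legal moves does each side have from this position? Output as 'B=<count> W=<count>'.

-- B to move --
(1,1): no bracket -> illegal
(1,2): flips 1 -> legal
(1,3): flips 2 -> legal
(1,4): flips 1 -> legal
(2,1): flips 2 -> legal
(3,1): no bracket -> illegal
(3,4): flips 1 -> legal
(3,5): no bracket -> illegal
(4,2): flips 1 -> legal
(5,3): no bracket -> illegal
(5,4): no bracket -> illegal
B mobility = 6
-- W to move --
(0,4): no bracket -> illegal
(0,5): no bracket -> illegal
(1,3): no bracket -> illegal
(1,4): no bracket -> illegal
(2,1): no bracket -> illegal
(2,5): flips 1 -> legal
(3,1): flips 1 -> legal
(3,4): no bracket -> illegal
(3,5): flips 1 -> legal
(4,1): flips 1 -> legal
(4,2): flips 2 -> legal
(5,2): no bracket -> illegal
(5,3): flips 1 -> legal
(5,4): no bracket -> illegal
W mobility = 6

Answer: B=6 W=6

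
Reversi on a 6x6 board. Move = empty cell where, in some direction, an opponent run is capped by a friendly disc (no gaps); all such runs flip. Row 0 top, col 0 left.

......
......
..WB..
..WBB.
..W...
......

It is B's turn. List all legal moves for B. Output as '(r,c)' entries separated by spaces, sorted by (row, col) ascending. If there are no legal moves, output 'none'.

(1,1): flips 1 -> legal
(1,2): no bracket -> illegal
(1,3): no bracket -> illegal
(2,1): flips 1 -> legal
(3,1): flips 1 -> legal
(4,1): flips 1 -> legal
(4,3): no bracket -> illegal
(5,1): flips 1 -> legal
(5,2): no bracket -> illegal
(5,3): no bracket -> illegal

Answer: (1,1) (2,1) (3,1) (4,1) (5,1)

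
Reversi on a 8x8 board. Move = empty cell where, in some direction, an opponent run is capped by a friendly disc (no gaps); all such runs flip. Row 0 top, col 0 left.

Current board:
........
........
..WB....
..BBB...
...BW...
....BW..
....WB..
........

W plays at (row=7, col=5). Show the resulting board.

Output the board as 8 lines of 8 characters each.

Place W at (7,5); scan 8 dirs for brackets.
Dir NW: first cell 'W' (not opp) -> no flip
Dir N: opp run (6,5) capped by W -> flip
Dir NE: first cell '.' (not opp) -> no flip
Dir W: first cell '.' (not opp) -> no flip
Dir E: first cell '.' (not opp) -> no flip
Dir SW: edge -> no flip
Dir S: edge -> no flip
Dir SE: edge -> no flip
All flips: (6,5)

Answer: ........
........
..WB....
..BBB...
...BW...
....BW..
....WW..
.....W..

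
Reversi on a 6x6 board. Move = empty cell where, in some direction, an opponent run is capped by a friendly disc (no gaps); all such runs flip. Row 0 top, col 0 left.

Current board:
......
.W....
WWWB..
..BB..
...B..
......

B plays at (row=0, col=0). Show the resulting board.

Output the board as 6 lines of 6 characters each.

Answer: B.....
.B....
WWBB..
..BB..
...B..
......

Derivation:
Place B at (0,0); scan 8 dirs for brackets.
Dir NW: edge -> no flip
Dir N: edge -> no flip
Dir NE: edge -> no flip
Dir W: edge -> no flip
Dir E: first cell '.' (not opp) -> no flip
Dir SW: edge -> no flip
Dir S: first cell '.' (not opp) -> no flip
Dir SE: opp run (1,1) (2,2) capped by B -> flip
All flips: (1,1) (2,2)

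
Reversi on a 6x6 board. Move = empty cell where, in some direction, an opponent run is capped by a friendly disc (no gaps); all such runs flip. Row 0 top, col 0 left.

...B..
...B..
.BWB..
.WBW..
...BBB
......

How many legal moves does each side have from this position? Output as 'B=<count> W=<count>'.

Answer: B=6 W=7

Derivation:
-- B to move --
(1,1): flips 2 -> legal
(1,2): flips 1 -> legal
(2,0): no bracket -> illegal
(2,4): no bracket -> illegal
(3,0): flips 1 -> legal
(3,4): flips 1 -> legal
(4,0): flips 2 -> legal
(4,1): flips 1 -> legal
(4,2): no bracket -> illegal
B mobility = 6
-- W to move --
(0,2): no bracket -> illegal
(0,4): flips 1 -> legal
(1,0): no bracket -> illegal
(1,1): flips 1 -> legal
(1,2): no bracket -> illegal
(1,4): no bracket -> illegal
(2,0): flips 1 -> legal
(2,4): flips 1 -> legal
(3,0): no bracket -> illegal
(3,4): no bracket -> illegal
(3,5): no bracket -> illegal
(4,1): no bracket -> illegal
(4,2): flips 1 -> legal
(5,2): no bracket -> illegal
(5,3): flips 1 -> legal
(5,4): no bracket -> illegal
(5,5): flips 1 -> legal
W mobility = 7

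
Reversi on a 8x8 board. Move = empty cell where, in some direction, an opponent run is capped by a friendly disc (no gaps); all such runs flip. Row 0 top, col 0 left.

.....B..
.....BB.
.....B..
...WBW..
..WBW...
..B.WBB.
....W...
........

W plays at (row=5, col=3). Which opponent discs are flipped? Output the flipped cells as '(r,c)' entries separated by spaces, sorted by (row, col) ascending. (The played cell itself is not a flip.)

Answer: (4,3)

Derivation:
Dir NW: first cell 'W' (not opp) -> no flip
Dir N: opp run (4,3) capped by W -> flip
Dir NE: first cell 'W' (not opp) -> no flip
Dir W: opp run (5,2), next='.' -> no flip
Dir E: first cell 'W' (not opp) -> no flip
Dir SW: first cell '.' (not opp) -> no flip
Dir S: first cell '.' (not opp) -> no flip
Dir SE: first cell 'W' (not opp) -> no flip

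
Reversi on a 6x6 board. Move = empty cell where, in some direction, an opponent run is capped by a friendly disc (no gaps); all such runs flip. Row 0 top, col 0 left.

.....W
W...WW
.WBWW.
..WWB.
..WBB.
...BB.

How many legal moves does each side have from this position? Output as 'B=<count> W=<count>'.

-- B to move --
(0,0): no bracket -> illegal
(0,1): no bracket -> illegal
(0,3): no bracket -> illegal
(0,4): flips 2 -> legal
(1,1): no bracket -> illegal
(1,2): flips 1 -> legal
(1,3): flips 2 -> legal
(2,0): flips 1 -> legal
(2,5): flips 2 -> legal
(3,0): no bracket -> illegal
(3,1): flips 3 -> legal
(3,5): no bracket -> illegal
(4,1): flips 1 -> legal
(5,1): no bracket -> illegal
(5,2): flips 2 -> legal
B mobility = 8
-- W to move --
(1,1): flips 1 -> legal
(1,2): flips 1 -> legal
(1,3): no bracket -> illegal
(2,5): no bracket -> illegal
(3,1): no bracket -> illegal
(3,5): flips 1 -> legal
(4,5): flips 3 -> legal
(5,2): no bracket -> illegal
(5,5): flips 1 -> legal
W mobility = 5

Answer: B=8 W=5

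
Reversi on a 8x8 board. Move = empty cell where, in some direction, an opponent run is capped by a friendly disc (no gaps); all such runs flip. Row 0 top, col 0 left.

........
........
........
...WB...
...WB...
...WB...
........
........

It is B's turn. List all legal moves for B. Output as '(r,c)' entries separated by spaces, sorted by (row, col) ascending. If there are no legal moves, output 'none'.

Answer: (2,2) (3,2) (4,2) (5,2) (6,2)

Derivation:
(2,2): flips 1 -> legal
(2,3): no bracket -> illegal
(2,4): no bracket -> illegal
(3,2): flips 2 -> legal
(4,2): flips 1 -> legal
(5,2): flips 2 -> legal
(6,2): flips 1 -> legal
(6,3): no bracket -> illegal
(6,4): no bracket -> illegal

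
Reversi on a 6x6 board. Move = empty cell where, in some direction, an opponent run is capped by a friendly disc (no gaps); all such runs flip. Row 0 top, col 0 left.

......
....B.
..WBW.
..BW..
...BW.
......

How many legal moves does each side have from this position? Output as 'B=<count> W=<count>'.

Answer: B=5 W=5

Derivation:
-- B to move --
(1,1): no bracket -> illegal
(1,2): flips 1 -> legal
(1,3): no bracket -> illegal
(1,5): no bracket -> illegal
(2,1): flips 1 -> legal
(2,5): flips 1 -> legal
(3,1): no bracket -> illegal
(3,4): flips 2 -> legal
(3,5): no bracket -> illegal
(4,2): no bracket -> illegal
(4,5): flips 1 -> legal
(5,3): no bracket -> illegal
(5,4): no bracket -> illegal
(5,5): no bracket -> illegal
B mobility = 5
-- W to move --
(0,3): no bracket -> illegal
(0,4): flips 1 -> legal
(0,5): no bracket -> illegal
(1,2): no bracket -> illegal
(1,3): flips 1 -> legal
(1,5): no bracket -> illegal
(2,1): no bracket -> illegal
(2,5): no bracket -> illegal
(3,1): flips 1 -> legal
(3,4): no bracket -> illegal
(4,1): no bracket -> illegal
(4,2): flips 2 -> legal
(5,2): no bracket -> illegal
(5,3): flips 1 -> legal
(5,4): no bracket -> illegal
W mobility = 5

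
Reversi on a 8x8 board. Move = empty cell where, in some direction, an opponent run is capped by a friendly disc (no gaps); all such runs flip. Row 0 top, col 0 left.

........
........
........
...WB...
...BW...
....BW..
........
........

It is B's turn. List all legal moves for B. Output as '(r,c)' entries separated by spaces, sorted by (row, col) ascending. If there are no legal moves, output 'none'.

Answer: (2,3) (3,2) (4,5) (5,6)

Derivation:
(2,2): no bracket -> illegal
(2,3): flips 1 -> legal
(2,4): no bracket -> illegal
(3,2): flips 1 -> legal
(3,5): no bracket -> illegal
(4,2): no bracket -> illegal
(4,5): flips 1 -> legal
(4,6): no bracket -> illegal
(5,3): no bracket -> illegal
(5,6): flips 1 -> legal
(6,4): no bracket -> illegal
(6,5): no bracket -> illegal
(6,6): no bracket -> illegal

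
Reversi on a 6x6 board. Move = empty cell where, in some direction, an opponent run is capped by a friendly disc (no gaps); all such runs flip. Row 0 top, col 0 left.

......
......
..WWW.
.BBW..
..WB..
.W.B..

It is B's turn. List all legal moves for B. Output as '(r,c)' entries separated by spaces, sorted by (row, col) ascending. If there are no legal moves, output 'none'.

(1,1): no bracket -> illegal
(1,2): flips 1 -> legal
(1,3): flips 3 -> legal
(1,4): flips 1 -> legal
(1,5): no bracket -> illegal
(2,1): no bracket -> illegal
(2,5): no bracket -> illegal
(3,4): flips 1 -> legal
(3,5): no bracket -> illegal
(4,0): no bracket -> illegal
(4,1): flips 1 -> legal
(4,4): no bracket -> illegal
(5,0): no bracket -> illegal
(5,2): flips 1 -> legal

Answer: (1,2) (1,3) (1,4) (3,4) (4,1) (5,2)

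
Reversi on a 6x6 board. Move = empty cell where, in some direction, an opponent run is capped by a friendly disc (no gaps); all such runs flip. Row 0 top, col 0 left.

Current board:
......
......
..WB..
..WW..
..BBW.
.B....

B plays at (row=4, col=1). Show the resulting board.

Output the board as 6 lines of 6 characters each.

Answer: ......
......
..WB..
..BW..
.BBBW.
.B....

Derivation:
Place B at (4,1); scan 8 dirs for brackets.
Dir NW: first cell '.' (not opp) -> no flip
Dir N: first cell '.' (not opp) -> no flip
Dir NE: opp run (3,2) capped by B -> flip
Dir W: first cell '.' (not opp) -> no flip
Dir E: first cell 'B' (not opp) -> no flip
Dir SW: first cell '.' (not opp) -> no flip
Dir S: first cell 'B' (not opp) -> no flip
Dir SE: first cell '.' (not opp) -> no flip
All flips: (3,2)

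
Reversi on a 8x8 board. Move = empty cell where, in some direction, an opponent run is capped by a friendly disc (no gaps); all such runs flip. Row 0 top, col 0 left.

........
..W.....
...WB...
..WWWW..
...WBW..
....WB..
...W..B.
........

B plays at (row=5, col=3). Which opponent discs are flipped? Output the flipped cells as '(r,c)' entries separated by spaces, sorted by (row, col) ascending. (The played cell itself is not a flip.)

Answer: (5,4)

Derivation:
Dir NW: first cell '.' (not opp) -> no flip
Dir N: opp run (4,3) (3,3) (2,3), next='.' -> no flip
Dir NE: first cell 'B' (not opp) -> no flip
Dir W: first cell '.' (not opp) -> no flip
Dir E: opp run (5,4) capped by B -> flip
Dir SW: first cell '.' (not opp) -> no flip
Dir S: opp run (6,3), next='.' -> no flip
Dir SE: first cell '.' (not opp) -> no flip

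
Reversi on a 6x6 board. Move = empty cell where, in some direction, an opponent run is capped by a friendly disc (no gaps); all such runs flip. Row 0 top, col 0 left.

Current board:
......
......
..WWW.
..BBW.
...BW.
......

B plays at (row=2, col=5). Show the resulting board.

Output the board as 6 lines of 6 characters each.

Answer: ......
......
..WWWB
..BBB.
...BW.
......

Derivation:
Place B at (2,5); scan 8 dirs for brackets.
Dir NW: first cell '.' (not opp) -> no flip
Dir N: first cell '.' (not opp) -> no flip
Dir NE: edge -> no flip
Dir W: opp run (2,4) (2,3) (2,2), next='.' -> no flip
Dir E: edge -> no flip
Dir SW: opp run (3,4) capped by B -> flip
Dir S: first cell '.' (not opp) -> no flip
Dir SE: edge -> no flip
All flips: (3,4)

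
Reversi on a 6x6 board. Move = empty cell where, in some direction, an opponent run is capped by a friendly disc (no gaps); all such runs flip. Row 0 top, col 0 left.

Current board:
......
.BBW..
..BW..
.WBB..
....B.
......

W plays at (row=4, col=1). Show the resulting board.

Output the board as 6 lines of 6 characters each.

Place W at (4,1); scan 8 dirs for brackets.
Dir NW: first cell '.' (not opp) -> no flip
Dir N: first cell 'W' (not opp) -> no flip
Dir NE: opp run (3,2) capped by W -> flip
Dir W: first cell '.' (not opp) -> no flip
Dir E: first cell '.' (not opp) -> no flip
Dir SW: first cell '.' (not opp) -> no flip
Dir S: first cell '.' (not opp) -> no flip
Dir SE: first cell '.' (not opp) -> no flip
All flips: (3,2)

Answer: ......
.BBW..
..BW..
.WWB..
.W..B.
......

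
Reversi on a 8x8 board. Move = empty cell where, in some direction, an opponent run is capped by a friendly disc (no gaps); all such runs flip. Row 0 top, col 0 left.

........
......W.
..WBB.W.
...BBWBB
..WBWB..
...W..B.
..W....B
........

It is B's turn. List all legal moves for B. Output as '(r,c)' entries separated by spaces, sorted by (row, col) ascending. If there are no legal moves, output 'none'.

Answer: (0,6) (1,1) (1,5) (2,1) (2,5) (4,1) (4,6) (5,1) (5,4) (5,5) (6,3)

Derivation:
(0,5): no bracket -> illegal
(0,6): flips 2 -> legal
(0,7): no bracket -> illegal
(1,1): flips 1 -> legal
(1,2): no bracket -> illegal
(1,3): no bracket -> illegal
(1,5): flips 1 -> legal
(1,7): no bracket -> illegal
(2,1): flips 1 -> legal
(2,5): flips 1 -> legal
(2,7): no bracket -> illegal
(3,1): no bracket -> illegal
(3,2): no bracket -> illegal
(4,1): flips 1 -> legal
(4,6): flips 1 -> legal
(5,1): flips 1 -> legal
(5,2): no bracket -> illegal
(5,4): flips 1 -> legal
(5,5): flips 1 -> legal
(6,1): no bracket -> illegal
(6,3): flips 1 -> legal
(6,4): no bracket -> illegal
(7,1): no bracket -> illegal
(7,2): no bracket -> illegal
(7,3): no bracket -> illegal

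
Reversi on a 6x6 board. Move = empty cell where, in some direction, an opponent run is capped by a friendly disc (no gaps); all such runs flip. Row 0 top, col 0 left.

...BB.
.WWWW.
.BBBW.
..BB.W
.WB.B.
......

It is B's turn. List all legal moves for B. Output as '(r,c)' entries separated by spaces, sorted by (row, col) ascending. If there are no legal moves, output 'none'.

Answer: (0,0) (0,1) (0,2) (0,5) (1,5) (2,5) (3,4) (4,0) (5,0)

Derivation:
(0,0): flips 1 -> legal
(0,1): flips 2 -> legal
(0,2): flips 1 -> legal
(0,5): flips 1 -> legal
(1,0): no bracket -> illegal
(1,5): flips 1 -> legal
(2,0): no bracket -> illegal
(2,5): flips 2 -> legal
(3,0): no bracket -> illegal
(3,1): no bracket -> illegal
(3,4): flips 2 -> legal
(4,0): flips 1 -> legal
(4,5): no bracket -> illegal
(5,0): flips 1 -> legal
(5,1): no bracket -> illegal
(5,2): no bracket -> illegal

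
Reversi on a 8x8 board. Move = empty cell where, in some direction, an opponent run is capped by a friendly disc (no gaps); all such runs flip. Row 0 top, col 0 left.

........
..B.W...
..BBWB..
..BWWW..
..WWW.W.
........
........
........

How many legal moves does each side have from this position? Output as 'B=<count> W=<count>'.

Answer: B=8 W=11

Derivation:
-- B to move --
(0,3): flips 1 -> legal
(0,4): no bracket -> illegal
(0,5): flips 1 -> legal
(1,3): no bracket -> illegal
(1,5): no bracket -> illegal
(2,6): no bracket -> illegal
(3,1): no bracket -> illegal
(3,6): flips 3 -> legal
(3,7): no bracket -> illegal
(4,1): no bracket -> illegal
(4,5): flips 2 -> legal
(4,7): no bracket -> illegal
(5,1): no bracket -> illegal
(5,2): flips 3 -> legal
(5,3): flips 2 -> legal
(5,4): flips 1 -> legal
(5,5): flips 2 -> legal
(5,6): no bracket -> illegal
(5,7): no bracket -> illegal
B mobility = 8
-- W to move --
(0,1): flips 2 -> legal
(0,2): flips 3 -> legal
(0,3): no bracket -> illegal
(1,1): flips 1 -> legal
(1,3): flips 1 -> legal
(1,5): flips 1 -> legal
(1,6): flips 1 -> legal
(2,1): flips 3 -> legal
(2,6): flips 1 -> legal
(3,1): flips 1 -> legal
(3,6): flips 1 -> legal
(4,1): flips 2 -> legal
W mobility = 11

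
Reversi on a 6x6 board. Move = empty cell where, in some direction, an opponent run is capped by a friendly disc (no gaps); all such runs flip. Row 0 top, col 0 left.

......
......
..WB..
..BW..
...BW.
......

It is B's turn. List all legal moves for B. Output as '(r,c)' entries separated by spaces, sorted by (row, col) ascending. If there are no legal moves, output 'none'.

(1,1): no bracket -> illegal
(1,2): flips 1 -> legal
(1,3): no bracket -> illegal
(2,1): flips 1 -> legal
(2,4): no bracket -> illegal
(3,1): no bracket -> illegal
(3,4): flips 1 -> legal
(3,5): no bracket -> illegal
(4,2): no bracket -> illegal
(4,5): flips 1 -> legal
(5,3): no bracket -> illegal
(5,4): no bracket -> illegal
(5,5): no bracket -> illegal

Answer: (1,2) (2,1) (3,4) (4,5)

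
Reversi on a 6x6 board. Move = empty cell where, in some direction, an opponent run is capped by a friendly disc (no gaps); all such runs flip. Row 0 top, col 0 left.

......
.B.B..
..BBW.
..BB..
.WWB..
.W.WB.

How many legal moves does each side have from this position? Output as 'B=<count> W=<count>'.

Answer: B=6 W=7

Derivation:
-- B to move --
(1,4): no bracket -> illegal
(1,5): flips 1 -> legal
(2,5): flips 1 -> legal
(3,0): no bracket -> illegal
(3,1): no bracket -> illegal
(3,4): no bracket -> illegal
(3,5): flips 1 -> legal
(4,0): flips 2 -> legal
(4,4): no bracket -> illegal
(5,0): flips 1 -> legal
(5,2): flips 2 -> legal
B mobility = 6
-- W to move --
(0,0): no bracket -> illegal
(0,1): no bracket -> illegal
(0,2): flips 1 -> legal
(0,3): flips 4 -> legal
(0,4): no bracket -> illegal
(1,0): no bracket -> illegal
(1,2): flips 2 -> legal
(1,4): flips 2 -> legal
(2,0): no bracket -> illegal
(2,1): flips 2 -> legal
(3,1): no bracket -> illegal
(3,4): no bracket -> illegal
(4,4): flips 1 -> legal
(4,5): no bracket -> illegal
(5,2): no bracket -> illegal
(5,5): flips 1 -> legal
W mobility = 7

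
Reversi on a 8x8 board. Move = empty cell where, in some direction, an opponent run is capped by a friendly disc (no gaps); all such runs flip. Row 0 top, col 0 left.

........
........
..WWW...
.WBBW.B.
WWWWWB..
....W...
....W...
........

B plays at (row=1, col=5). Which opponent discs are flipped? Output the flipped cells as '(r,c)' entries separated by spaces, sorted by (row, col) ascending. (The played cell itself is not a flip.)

Answer: (2,4)

Derivation:
Dir NW: first cell '.' (not opp) -> no flip
Dir N: first cell '.' (not opp) -> no flip
Dir NE: first cell '.' (not opp) -> no flip
Dir W: first cell '.' (not opp) -> no flip
Dir E: first cell '.' (not opp) -> no flip
Dir SW: opp run (2,4) capped by B -> flip
Dir S: first cell '.' (not opp) -> no flip
Dir SE: first cell '.' (not opp) -> no flip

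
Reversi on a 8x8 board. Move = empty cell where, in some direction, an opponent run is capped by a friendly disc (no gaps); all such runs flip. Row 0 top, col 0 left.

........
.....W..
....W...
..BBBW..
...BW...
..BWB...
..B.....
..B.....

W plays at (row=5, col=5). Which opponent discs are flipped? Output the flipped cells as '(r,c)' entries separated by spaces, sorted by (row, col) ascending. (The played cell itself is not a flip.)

Dir NW: first cell 'W' (not opp) -> no flip
Dir N: first cell '.' (not opp) -> no flip
Dir NE: first cell '.' (not opp) -> no flip
Dir W: opp run (5,4) capped by W -> flip
Dir E: first cell '.' (not opp) -> no flip
Dir SW: first cell '.' (not opp) -> no flip
Dir S: first cell '.' (not opp) -> no flip
Dir SE: first cell '.' (not opp) -> no flip

Answer: (5,4)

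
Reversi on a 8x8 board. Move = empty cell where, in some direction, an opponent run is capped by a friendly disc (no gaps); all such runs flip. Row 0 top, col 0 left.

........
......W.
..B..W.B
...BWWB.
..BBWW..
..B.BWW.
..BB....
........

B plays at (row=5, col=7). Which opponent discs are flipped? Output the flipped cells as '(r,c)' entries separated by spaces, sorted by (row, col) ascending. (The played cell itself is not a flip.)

Answer: (5,5) (5,6)

Derivation:
Dir NW: first cell '.' (not opp) -> no flip
Dir N: first cell '.' (not opp) -> no flip
Dir NE: edge -> no flip
Dir W: opp run (5,6) (5,5) capped by B -> flip
Dir E: edge -> no flip
Dir SW: first cell '.' (not opp) -> no flip
Dir S: first cell '.' (not opp) -> no flip
Dir SE: edge -> no flip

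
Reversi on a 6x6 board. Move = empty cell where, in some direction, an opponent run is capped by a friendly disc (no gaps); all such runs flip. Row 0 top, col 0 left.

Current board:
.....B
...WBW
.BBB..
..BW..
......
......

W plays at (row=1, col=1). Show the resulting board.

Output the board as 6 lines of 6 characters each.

Answer: .....B
.W.WBW
.BWB..
..BW..
......
......

Derivation:
Place W at (1,1); scan 8 dirs for brackets.
Dir NW: first cell '.' (not opp) -> no flip
Dir N: first cell '.' (not opp) -> no flip
Dir NE: first cell '.' (not opp) -> no flip
Dir W: first cell '.' (not opp) -> no flip
Dir E: first cell '.' (not opp) -> no flip
Dir SW: first cell '.' (not opp) -> no flip
Dir S: opp run (2,1), next='.' -> no flip
Dir SE: opp run (2,2) capped by W -> flip
All flips: (2,2)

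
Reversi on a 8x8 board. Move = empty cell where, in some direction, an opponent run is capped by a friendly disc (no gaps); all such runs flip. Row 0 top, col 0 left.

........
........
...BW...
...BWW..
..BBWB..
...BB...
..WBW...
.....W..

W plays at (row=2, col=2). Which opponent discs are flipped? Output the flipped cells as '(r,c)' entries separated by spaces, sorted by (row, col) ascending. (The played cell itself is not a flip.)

Dir NW: first cell '.' (not opp) -> no flip
Dir N: first cell '.' (not opp) -> no flip
Dir NE: first cell '.' (not opp) -> no flip
Dir W: first cell '.' (not opp) -> no flip
Dir E: opp run (2,3) capped by W -> flip
Dir SW: first cell '.' (not opp) -> no flip
Dir S: first cell '.' (not opp) -> no flip
Dir SE: opp run (3,3) capped by W -> flip

Answer: (2,3) (3,3)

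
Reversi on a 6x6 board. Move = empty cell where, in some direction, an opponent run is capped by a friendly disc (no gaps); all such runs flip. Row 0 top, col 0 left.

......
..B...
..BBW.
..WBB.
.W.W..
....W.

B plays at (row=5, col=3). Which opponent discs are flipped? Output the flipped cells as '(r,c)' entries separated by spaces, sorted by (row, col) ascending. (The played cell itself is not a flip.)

Answer: (4,3)

Derivation:
Dir NW: first cell '.' (not opp) -> no flip
Dir N: opp run (4,3) capped by B -> flip
Dir NE: first cell '.' (not opp) -> no flip
Dir W: first cell '.' (not opp) -> no flip
Dir E: opp run (5,4), next='.' -> no flip
Dir SW: edge -> no flip
Dir S: edge -> no flip
Dir SE: edge -> no flip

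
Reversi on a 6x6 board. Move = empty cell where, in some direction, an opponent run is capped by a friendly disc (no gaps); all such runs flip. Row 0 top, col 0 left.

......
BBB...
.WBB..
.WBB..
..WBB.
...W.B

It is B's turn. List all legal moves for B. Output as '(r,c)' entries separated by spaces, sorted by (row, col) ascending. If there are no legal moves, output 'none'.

Answer: (2,0) (3,0) (4,0) (4,1) (5,1) (5,2)

Derivation:
(2,0): flips 1 -> legal
(3,0): flips 2 -> legal
(4,0): flips 1 -> legal
(4,1): flips 3 -> legal
(5,1): flips 1 -> legal
(5,2): flips 1 -> legal
(5,4): no bracket -> illegal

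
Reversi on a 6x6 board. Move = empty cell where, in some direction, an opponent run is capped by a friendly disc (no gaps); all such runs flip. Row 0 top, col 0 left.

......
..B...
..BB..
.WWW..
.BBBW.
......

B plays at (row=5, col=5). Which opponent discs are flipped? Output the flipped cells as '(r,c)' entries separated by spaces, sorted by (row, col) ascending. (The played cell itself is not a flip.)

Dir NW: opp run (4,4) (3,3) capped by B -> flip
Dir N: first cell '.' (not opp) -> no flip
Dir NE: edge -> no flip
Dir W: first cell '.' (not opp) -> no flip
Dir E: edge -> no flip
Dir SW: edge -> no flip
Dir S: edge -> no flip
Dir SE: edge -> no flip

Answer: (3,3) (4,4)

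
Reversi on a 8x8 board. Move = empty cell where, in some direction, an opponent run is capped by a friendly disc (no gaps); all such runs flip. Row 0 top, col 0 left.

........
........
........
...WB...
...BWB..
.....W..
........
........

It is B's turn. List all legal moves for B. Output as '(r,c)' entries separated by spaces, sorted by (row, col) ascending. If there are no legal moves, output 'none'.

Answer: (2,3) (3,2) (5,4) (6,5)

Derivation:
(2,2): no bracket -> illegal
(2,3): flips 1 -> legal
(2,4): no bracket -> illegal
(3,2): flips 1 -> legal
(3,5): no bracket -> illegal
(4,2): no bracket -> illegal
(4,6): no bracket -> illegal
(5,3): no bracket -> illegal
(5,4): flips 1 -> legal
(5,6): no bracket -> illegal
(6,4): no bracket -> illegal
(6,5): flips 1 -> legal
(6,6): no bracket -> illegal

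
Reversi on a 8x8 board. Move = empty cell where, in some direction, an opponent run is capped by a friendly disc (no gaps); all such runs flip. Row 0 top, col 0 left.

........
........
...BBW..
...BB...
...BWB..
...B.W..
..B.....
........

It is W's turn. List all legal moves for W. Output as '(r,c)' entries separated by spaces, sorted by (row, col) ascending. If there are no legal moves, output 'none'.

(1,2): no bracket -> illegal
(1,3): no bracket -> illegal
(1,4): flips 2 -> legal
(1,5): no bracket -> illegal
(2,2): flips 3 -> legal
(3,2): no bracket -> illegal
(3,5): flips 1 -> legal
(3,6): no bracket -> illegal
(4,2): flips 1 -> legal
(4,6): flips 1 -> legal
(5,1): no bracket -> illegal
(5,2): flips 2 -> legal
(5,4): no bracket -> illegal
(5,6): no bracket -> illegal
(6,1): no bracket -> illegal
(6,3): no bracket -> illegal
(6,4): no bracket -> illegal
(7,1): flips 2 -> legal
(7,2): no bracket -> illegal
(7,3): no bracket -> illegal

Answer: (1,4) (2,2) (3,5) (4,2) (4,6) (5,2) (7,1)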